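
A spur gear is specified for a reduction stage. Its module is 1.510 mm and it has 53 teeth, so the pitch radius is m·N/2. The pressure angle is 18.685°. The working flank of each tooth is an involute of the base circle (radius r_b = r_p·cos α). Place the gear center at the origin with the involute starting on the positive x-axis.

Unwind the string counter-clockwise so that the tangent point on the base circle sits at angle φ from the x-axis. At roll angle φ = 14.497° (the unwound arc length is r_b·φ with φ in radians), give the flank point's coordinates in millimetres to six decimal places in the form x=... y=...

x=39.099983 y=0.203362

pitch radius r_p = m·N/2 = 1.510·53/2 = 40.015000
base radius r_b = r_p·cos α = 40.015000·cos 18.685° = 37.905977
roll angle φ = 14.497° = 0.25302038 rad
x = r_b·(cos φ + φ·sin φ) = 37.905977·(0.96816075 + 0.25302038·0.25032931) = 39.099983
y = r_b·(sin φ − φ·cos φ) = 37.905977·(0.25032931 − 0.25302038·0.96816075) = 0.203362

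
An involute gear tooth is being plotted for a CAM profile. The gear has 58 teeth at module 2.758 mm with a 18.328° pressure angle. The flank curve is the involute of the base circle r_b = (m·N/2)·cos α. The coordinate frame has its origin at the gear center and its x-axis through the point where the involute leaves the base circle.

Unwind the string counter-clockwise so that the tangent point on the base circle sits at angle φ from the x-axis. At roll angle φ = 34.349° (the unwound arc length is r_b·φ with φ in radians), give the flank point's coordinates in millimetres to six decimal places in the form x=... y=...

x=88.366830 y=5.259522

pitch radius r_p = m·N/2 = 2.758·58/2 = 79.982000
base radius r_b = r_p·cos α = 79.982000·cos 18.328° = 75.924667
roll angle φ = 34.349° = 0.59950314 rad
x = r_b·(cos φ + φ·sin φ) = 75.924667·(0.82561606 + 0.59950314·0.56423233) = 88.366830
y = r_b·(sin φ − φ·cos φ) = 75.924667·(0.56423233 − 0.59950314·0.82561606) = 5.259522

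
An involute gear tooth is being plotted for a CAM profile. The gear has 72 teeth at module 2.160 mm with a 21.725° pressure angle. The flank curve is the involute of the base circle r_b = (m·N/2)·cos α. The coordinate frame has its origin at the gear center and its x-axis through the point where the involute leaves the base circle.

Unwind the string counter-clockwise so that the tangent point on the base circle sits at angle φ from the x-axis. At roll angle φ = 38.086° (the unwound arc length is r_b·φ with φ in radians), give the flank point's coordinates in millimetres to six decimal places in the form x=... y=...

x=86.475954 y=6.764768

pitch radius r_p = m·N/2 = 2.160·72/2 = 77.760000
base radius r_b = r_p·cos α = 77.760000·cos 21.725° = 72.236797
roll angle φ = 38.086° = 0.66472610 rad
x = r_b·(cos φ + φ·sin φ) = 72.236797·(0.78708577 + 0.66472610·0.61684357) = 86.475954
y = r_b·(sin φ − φ·cos φ) = 72.236797·(0.61684357 − 0.66472610·0.78708577) = 6.764768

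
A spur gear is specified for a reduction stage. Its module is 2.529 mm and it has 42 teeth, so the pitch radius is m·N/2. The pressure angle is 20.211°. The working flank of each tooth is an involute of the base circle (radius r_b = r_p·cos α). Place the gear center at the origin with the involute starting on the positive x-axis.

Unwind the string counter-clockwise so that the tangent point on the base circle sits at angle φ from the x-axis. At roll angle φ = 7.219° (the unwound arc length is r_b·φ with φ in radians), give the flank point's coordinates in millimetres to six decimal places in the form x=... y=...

pitch radius r_p = m·N/2 = 2.529·42/2 = 53.109000
base radius r_b = r_p·cos α = 53.109000·cos 20.211° = 49.838904
roll angle φ = 7.219° = 0.12599532 rad
x = r_b·(cos φ + φ·sin φ) = 49.838904·(0.99207308 + 0.12599532·0.12566222) = 50.232928
y = r_b·(sin φ − φ·cos φ) = 49.838904·(0.12566222 − 0.12599532·0.99207308) = 0.033176

x=50.232928 y=0.033176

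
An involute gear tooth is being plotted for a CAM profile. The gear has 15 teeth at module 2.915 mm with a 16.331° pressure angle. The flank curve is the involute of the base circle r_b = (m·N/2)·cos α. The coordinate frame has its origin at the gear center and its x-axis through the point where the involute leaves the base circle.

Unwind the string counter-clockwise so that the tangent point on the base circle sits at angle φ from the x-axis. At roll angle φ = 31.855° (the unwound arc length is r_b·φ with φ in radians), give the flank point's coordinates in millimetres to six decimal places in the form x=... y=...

x=23.976717 y=1.165128

pitch radius r_p = m·N/2 = 2.915·15/2 = 21.862500
base radius r_b = r_p·cos α = 21.862500·cos 16.331° = 20.980420
roll angle φ = 31.855° = 0.55597463 rad
x = r_b·(cos φ + φ·sin φ) = 20.980420·(0.84938646 + 0.55597463·0.52777139) = 23.976717
y = r_b·(sin φ − φ·cos φ) = 20.980420·(0.52777139 − 0.55597463·0.84938646) = 1.165128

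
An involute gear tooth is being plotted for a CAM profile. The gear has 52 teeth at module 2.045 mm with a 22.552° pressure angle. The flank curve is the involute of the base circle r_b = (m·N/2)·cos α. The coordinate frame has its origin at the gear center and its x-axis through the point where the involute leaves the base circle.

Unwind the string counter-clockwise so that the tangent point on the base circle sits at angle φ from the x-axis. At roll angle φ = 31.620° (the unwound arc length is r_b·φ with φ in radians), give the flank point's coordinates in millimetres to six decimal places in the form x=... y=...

x=56.022073 y=2.668271

pitch radius r_p = m·N/2 = 2.045·52/2 = 53.170000
base radius r_b = r_p·cos α = 53.170000·cos 22.552° = 49.104188
roll angle φ = 31.620° = 0.55187311 rad
x = r_b·(cos φ + φ·sin φ) = 49.104188·(0.85154398 + 0.55187311·0.52428318) = 56.022073
y = r_b·(sin φ − φ·cos φ) = 49.104188·(0.52428318 − 0.55187311·0.85154398) = 2.668271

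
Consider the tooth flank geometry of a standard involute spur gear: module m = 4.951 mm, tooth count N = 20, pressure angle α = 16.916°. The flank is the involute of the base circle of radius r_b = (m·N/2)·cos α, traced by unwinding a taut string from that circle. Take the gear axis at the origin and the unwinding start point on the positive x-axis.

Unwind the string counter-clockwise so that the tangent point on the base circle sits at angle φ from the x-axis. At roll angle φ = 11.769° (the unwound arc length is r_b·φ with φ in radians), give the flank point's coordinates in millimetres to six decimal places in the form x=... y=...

pitch radius r_p = m·N/2 = 4.951·20/2 = 49.510000
base radius r_b = r_p·cos α = 49.510000·cos 16.916° = 47.367820
roll angle φ = 11.769° = 0.20540780 rad
x = r_b·(cos φ + φ·sin φ) = 47.367820·(0.97897789 + 0.20540780·0.20396640) = 48.356584
y = r_b·(sin φ − φ·cos φ) = 47.367820·(0.20396640 − 0.20540780·0.97897789) = 0.136263

x=48.356584 y=0.136263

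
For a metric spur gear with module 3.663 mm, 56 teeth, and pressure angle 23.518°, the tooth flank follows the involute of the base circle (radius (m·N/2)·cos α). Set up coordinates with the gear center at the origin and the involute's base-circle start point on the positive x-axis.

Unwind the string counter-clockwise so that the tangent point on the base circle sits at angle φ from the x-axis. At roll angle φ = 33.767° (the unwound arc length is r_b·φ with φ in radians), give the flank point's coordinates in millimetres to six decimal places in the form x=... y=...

x=108.985612 y=6.196719

pitch radius r_p = m·N/2 = 3.663·56/2 = 102.564000
base radius r_b = r_p·cos α = 102.564000·cos 23.518° = 94.044497
roll angle φ = 33.767° = 0.58934533 rad
x = r_b·(cos φ + φ·sin φ) = 94.044497·(0.83130473 + 0.58934533·0.55581691) = 108.985612
y = r_b·(sin φ − φ·cos φ) = 94.044497·(0.55581691 − 0.58934533·0.83130473) = 6.196719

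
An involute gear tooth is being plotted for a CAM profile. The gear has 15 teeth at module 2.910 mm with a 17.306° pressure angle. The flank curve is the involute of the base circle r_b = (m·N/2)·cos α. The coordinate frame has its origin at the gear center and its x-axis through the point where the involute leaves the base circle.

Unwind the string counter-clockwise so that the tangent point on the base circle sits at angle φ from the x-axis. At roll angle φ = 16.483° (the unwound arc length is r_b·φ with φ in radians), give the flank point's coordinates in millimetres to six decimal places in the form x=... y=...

pitch radius r_p = m·N/2 = 2.910·15/2 = 21.825000
base radius r_b = r_p·cos α = 21.825000·cos 17.306° = 20.836975
roll angle φ = 16.483° = 0.28768262 rad
x = r_b·(cos φ + φ·sin φ) = 20.836975·(0.95890396 + 0.28768262·0.28373084) = 21.681464
y = r_b·(sin φ − φ·cos φ) = 20.836975·(0.28373084 − 0.28768262·0.95890396) = 0.164004

x=21.681464 y=0.164004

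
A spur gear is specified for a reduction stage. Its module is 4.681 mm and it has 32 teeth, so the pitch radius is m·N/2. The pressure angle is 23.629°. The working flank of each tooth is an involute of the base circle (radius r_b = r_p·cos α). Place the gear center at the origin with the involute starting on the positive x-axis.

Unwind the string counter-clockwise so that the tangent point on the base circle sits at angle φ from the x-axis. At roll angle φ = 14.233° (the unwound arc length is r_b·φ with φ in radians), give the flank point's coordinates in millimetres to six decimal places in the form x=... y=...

x=70.701298 y=0.348456

pitch radius r_p = m·N/2 = 4.681·32/2 = 74.896000
base radius r_b = r_p·cos α = 74.896000·cos 23.629° = 68.616718
roll angle φ = 14.233° = 0.24841271 rad
x = r_b·(cos φ + φ·sin φ) = 68.616718·(0.96930390 + 0.24841271·0.24586571) = 70.701298
y = r_b·(sin φ − φ·cos φ) = 68.616718·(0.24586571 − 0.24841271·0.96930390) = 0.348456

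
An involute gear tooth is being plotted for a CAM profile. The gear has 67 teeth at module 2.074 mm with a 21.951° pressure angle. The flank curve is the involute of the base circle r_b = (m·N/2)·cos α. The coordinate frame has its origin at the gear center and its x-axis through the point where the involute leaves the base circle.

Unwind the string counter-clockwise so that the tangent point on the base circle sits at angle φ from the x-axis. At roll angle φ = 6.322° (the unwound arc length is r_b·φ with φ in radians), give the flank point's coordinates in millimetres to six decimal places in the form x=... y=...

x=64.833135 y=0.028821

pitch radius r_p = m·N/2 = 2.074·67/2 = 69.479000
base radius r_b = r_p·cos α = 69.479000·cos 21.951° = 64.442042
roll angle φ = 6.322° = 0.11033972 rad
x = r_b·(cos φ + φ·sin φ) = 64.442042·(0.99391875 + 0.11033972·0.11011596) = 64.833135
y = r_b·(sin φ − φ·cos φ) = 64.442042·(0.11011596 − 0.11033972·0.99391875) = 0.028821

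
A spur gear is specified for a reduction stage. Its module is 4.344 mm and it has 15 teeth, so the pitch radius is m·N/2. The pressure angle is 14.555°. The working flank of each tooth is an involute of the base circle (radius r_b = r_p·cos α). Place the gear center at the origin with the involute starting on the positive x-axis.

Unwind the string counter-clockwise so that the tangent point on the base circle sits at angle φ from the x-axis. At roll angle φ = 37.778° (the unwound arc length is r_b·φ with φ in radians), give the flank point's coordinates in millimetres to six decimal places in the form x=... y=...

x=37.661880 y=2.884117

pitch radius r_p = m·N/2 = 4.344·15/2 = 32.580000
base radius r_b = r_p·cos α = 32.580000·cos 14.555° = 31.534405
roll angle φ = 37.778° = 0.65935048 rad
x = r_b·(cos φ + φ·sin φ) = 31.534405·(0.79039029 + 0.65935048·0.61260361) = 37.661880
y = r_b·(sin φ − φ·cos φ) = 31.534405·(0.61260361 − 0.65935048·0.79039029) = 2.884117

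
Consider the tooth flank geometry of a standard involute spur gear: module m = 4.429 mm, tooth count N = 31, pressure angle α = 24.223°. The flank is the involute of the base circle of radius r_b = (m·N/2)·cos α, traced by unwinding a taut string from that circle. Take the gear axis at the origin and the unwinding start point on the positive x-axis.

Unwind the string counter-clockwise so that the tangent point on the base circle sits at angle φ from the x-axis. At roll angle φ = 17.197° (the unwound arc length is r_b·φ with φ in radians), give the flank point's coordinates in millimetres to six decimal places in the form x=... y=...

x=65.362044 y=0.559194

pitch radius r_p = m·N/2 = 4.429·31/2 = 68.649500
base radius r_b = r_p·cos α = 68.649500·cos 24.223° = 62.605288
roll angle φ = 17.197° = 0.30014427 rad
x = r_b·(cos φ + φ·sin φ) = 62.605288·(0.95529384 + 0.30014427·0.29565803) = 65.362044
y = r_b·(sin φ − φ·cos φ) = 62.605288·(0.29565803 − 0.30014427·0.95529384) = 0.559194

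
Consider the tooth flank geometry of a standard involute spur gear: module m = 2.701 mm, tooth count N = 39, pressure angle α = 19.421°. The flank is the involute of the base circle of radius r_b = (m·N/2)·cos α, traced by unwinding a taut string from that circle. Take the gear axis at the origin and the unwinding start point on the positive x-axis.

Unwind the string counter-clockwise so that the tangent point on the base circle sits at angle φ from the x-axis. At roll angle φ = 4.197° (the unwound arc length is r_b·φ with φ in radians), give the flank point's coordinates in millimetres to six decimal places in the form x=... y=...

x=49.805738 y=0.006504

pitch radius r_p = m·N/2 = 2.701·39/2 = 52.669500
base radius r_b = r_p·cos α = 52.669500·cos 19.421° = 49.672650
roll angle φ = 4.197° = 0.07325147 rad
x = r_b·(cos φ + φ·sin φ) = 49.672650·(0.99731831 + 0.07325147·0.07318598) = 49.805738
y = r_b·(sin φ − φ·cos φ) = 49.672650·(0.07318598 − 0.07325147·0.99731831) = 0.006504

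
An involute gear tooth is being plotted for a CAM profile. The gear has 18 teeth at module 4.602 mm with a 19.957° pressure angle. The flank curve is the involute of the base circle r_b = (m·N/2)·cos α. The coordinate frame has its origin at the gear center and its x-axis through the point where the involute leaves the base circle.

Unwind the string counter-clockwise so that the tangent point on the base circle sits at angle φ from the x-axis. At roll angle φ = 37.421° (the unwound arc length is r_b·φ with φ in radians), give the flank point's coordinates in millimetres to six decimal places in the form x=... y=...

pitch radius r_p = m·N/2 = 4.602·18/2 = 41.418000
base radius r_b = r_p·cos α = 41.418000·cos 19.957° = 38.930809
roll angle φ = 37.421° = 0.65311966 rad
x = r_b·(cos φ + φ·sin φ) = 38.930809·(0.79419195 + 0.65311966·0.60766697) = 46.369366
y = r_b·(sin φ − φ·cos φ) = 38.930809·(0.60766697 − 0.65311966·0.79419195) = 3.463463

x=46.369366 y=3.463463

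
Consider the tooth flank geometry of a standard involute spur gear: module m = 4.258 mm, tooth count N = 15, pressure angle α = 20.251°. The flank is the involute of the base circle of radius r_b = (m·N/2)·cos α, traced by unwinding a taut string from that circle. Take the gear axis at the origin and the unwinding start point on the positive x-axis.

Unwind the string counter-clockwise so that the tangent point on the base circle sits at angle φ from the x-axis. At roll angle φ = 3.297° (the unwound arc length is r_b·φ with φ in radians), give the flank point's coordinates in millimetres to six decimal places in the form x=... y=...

pitch radius r_p = m·N/2 = 4.258·15/2 = 31.935000
base radius r_b = r_p·cos α = 31.935000·cos 20.251° = 29.960947
roll angle φ = 3.297° = 0.05754351 rad
x = r_b·(cos φ + φ·sin φ) = 29.960947·(0.99834483 + 0.05754351·0.05751175) = 30.010511
y = r_b·(sin φ − φ·cos φ) = 29.960947·(0.05751175 − 0.05754351·0.99834483) = 0.001902

x=30.010511 y=0.001902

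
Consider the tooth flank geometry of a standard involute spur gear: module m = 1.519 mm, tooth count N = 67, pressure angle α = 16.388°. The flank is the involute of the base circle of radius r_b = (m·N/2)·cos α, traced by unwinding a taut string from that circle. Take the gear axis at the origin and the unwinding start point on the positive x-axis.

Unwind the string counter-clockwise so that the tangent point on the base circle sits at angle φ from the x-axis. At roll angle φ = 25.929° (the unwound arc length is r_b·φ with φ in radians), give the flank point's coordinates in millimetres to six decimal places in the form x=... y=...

pitch radius r_p = m·N/2 = 1.519·67/2 = 50.886500
base radius r_b = r_p·cos α = 50.886500·cos 16.388° = 48.819139
roll angle φ = 25.929° = 0.45254642 rad
x = r_b·(cos φ + φ·sin φ) = 48.819139·(0.89933658 + 0.45254642·0.43725704) = 53.565125
y = r_b·(sin φ − φ·cos φ) = 48.819139·(0.43725704 − 0.45254642·0.89933658) = 1.477535

x=53.565125 y=1.477535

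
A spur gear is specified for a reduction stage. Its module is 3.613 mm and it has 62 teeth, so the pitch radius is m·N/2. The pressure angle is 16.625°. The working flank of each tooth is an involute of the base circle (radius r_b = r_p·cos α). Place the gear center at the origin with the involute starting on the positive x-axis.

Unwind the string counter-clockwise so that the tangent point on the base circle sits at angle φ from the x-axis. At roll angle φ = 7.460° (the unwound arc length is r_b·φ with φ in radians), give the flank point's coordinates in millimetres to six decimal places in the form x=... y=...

x=108.226857 y=0.078827

pitch radius r_p = m·N/2 = 3.613·62/2 = 112.003000
base radius r_b = r_p·cos α = 112.003000·cos 16.625° = 107.321031
roll angle φ = 7.460° = 0.13020156 rad
x = r_b·(cos φ + φ·sin φ) = 107.321031·(0.99153574 + 0.13020156·0.12983400) = 108.226857
y = r_b·(sin φ − φ·cos φ) = 107.321031·(0.12983400 − 0.13020156·0.99153574) = 0.078827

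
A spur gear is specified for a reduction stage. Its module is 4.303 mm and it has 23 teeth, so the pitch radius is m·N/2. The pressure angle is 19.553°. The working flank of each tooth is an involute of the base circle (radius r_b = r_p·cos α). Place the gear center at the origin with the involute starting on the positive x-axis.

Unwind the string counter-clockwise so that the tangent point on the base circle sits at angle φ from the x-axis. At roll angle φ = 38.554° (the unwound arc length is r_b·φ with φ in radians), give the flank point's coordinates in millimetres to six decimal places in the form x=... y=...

pitch radius r_p = m·N/2 = 4.303·23/2 = 49.484500
base radius r_b = r_p·cos α = 49.484500·cos 19.553° = 46.630843
roll angle φ = 38.554° = 0.67289424 rad
x = r_b·(cos φ + φ·sin φ) = 46.630843·(0.78202110 + 0.67289424·0.62325195) = 56.022470
y = r_b·(sin φ − φ·cos φ) = 46.630843·(0.62325195 − 0.67289424·0.78202110) = 4.524798

x=56.022470 y=4.524798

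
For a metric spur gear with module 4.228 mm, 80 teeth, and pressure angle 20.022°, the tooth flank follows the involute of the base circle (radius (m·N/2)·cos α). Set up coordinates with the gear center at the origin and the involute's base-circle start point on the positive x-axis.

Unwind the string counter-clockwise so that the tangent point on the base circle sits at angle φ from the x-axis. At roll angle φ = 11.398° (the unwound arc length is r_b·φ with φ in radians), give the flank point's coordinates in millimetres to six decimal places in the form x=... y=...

pitch radius r_p = m·N/2 = 4.228·80/2 = 169.120000
base radius r_b = r_p·cos α = 169.120000·cos 20.022° = 158.898594
roll angle φ = 11.398° = 0.19893263 rad
x = r_b·(cos φ + φ·sin φ) = 158.898594·(0.98027807 + 0.19893263·0.19762312) = 162.011698
y = r_b·(sin φ − φ·cos φ) = 158.898594·(0.19762312 − 0.19893263·0.98027807) = 0.415334

x=162.011698 y=0.415334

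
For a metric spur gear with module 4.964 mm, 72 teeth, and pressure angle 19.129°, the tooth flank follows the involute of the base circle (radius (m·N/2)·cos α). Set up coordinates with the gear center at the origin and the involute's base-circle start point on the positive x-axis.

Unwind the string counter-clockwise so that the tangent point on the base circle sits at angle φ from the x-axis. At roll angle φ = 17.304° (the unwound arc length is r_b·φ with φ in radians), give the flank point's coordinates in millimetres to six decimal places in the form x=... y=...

pitch radius r_p = m·N/2 = 4.964·72/2 = 178.704000
base radius r_b = r_p·cos α = 178.704000·cos 19.129° = 168.836532
roll angle φ = 17.304° = 0.30201177 rad
x = r_b·(cos φ + φ·sin φ) = 168.836532·(0.95474004 + 0.30201177·0.29744153) = 176.361725
y = r_b·(sin φ − φ·cos φ) = 168.836532·(0.29744153 − 0.30201177·0.95474004) = 1.536209

x=176.361725 y=1.536209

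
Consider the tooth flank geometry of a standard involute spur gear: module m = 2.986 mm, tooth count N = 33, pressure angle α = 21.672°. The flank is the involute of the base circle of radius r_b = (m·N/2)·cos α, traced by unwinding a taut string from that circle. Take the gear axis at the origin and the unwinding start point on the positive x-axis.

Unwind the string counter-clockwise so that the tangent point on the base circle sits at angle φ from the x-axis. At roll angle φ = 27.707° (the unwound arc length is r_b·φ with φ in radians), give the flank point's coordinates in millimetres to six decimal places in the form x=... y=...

pitch radius r_p = m·N/2 = 2.986·33/2 = 49.269000
base radius r_b = r_p·cos α = 49.269000·cos 21.672° = 45.786330
roll angle φ = 27.707° = 0.48357838 rad
x = r_b·(cos φ + φ·sin φ) = 45.786330·(0.88533683 + 0.48357838·0.46495021) = 50.830916
y = r_b·(sin φ − φ·cos φ) = 45.786330·(0.46495021 − 0.48357838·0.88533683) = 1.685874

x=50.830916 y=1.685874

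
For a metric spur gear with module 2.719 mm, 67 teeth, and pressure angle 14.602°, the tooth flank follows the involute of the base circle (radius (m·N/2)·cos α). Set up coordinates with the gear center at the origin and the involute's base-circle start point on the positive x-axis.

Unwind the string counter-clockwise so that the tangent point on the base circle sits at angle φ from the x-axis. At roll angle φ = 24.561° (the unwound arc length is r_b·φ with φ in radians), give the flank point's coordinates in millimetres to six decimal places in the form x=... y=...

pitch radius r_p = m·N/2 = 2.719·67/2 = 91.086500
base radius r_b = r_p·cos α = 91.086500·cos 14.602° = 88.144440
roll angle φ = 24.561° = 0.42867032 rad
x = r_b·(cos φ + φ·sin φ) = 88.144440·(0.90951925 + 0.42867032·0.41566180) = 95.874807
y = r_b·(sin φ − φ·cos φ) = 88.144440·(0.41566180 − 0.42867032·0.90951925) = 2.272178

x=95.874807 y=2.272178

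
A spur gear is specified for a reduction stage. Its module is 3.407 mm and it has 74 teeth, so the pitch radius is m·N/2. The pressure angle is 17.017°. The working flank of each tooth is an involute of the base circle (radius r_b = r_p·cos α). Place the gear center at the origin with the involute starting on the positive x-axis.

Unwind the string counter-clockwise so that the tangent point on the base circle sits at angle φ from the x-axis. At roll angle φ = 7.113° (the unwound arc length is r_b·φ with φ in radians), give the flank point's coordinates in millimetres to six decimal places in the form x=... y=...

x=121.465188 y=0.076759

pitch radius r_p = m·N/2 = 3.407·74/2 = 126.059000
base radius r_b = r_p·cos α = 126.059000·cos 17.017° = 120.539881
roll angle φ = 7.113° = 0.12414527 rad
x = r_b·(cos φ + φ·sin φ) = 120.539881·(0.99230387 + 0.12414527·0.12382663) = 121.465188
y = r_b·(sin φ − φ·cos φ) = 120.539881·(0.12382663 − 0.12414527·0.99230387) = 0.076759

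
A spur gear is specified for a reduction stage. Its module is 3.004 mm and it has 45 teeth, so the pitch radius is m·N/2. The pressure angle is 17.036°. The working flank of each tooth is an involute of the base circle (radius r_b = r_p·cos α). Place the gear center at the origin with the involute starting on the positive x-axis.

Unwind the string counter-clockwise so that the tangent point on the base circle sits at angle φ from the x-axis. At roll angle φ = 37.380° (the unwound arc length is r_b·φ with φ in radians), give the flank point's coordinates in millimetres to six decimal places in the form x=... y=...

pitch radius r_p = m·N/2 = 3.004·45/2 = 67.590000
base radius r_b = r_p·cos α = 67.590000·cos 17.036° = 64.624209
roll angle φ = 37.380° = 0.65240407 rad
x = r_b·(cos φ + φ·sin φ) = 64.624209·(0.79462659 + 0.65240407·0.60709850) = 76.948054
y = r_b·(sin φ − φ·cos φ) = 64.624209·(0.60709850 − 0.65240407·0.79462659) = 5.730932

x=76.948054 y=5.730932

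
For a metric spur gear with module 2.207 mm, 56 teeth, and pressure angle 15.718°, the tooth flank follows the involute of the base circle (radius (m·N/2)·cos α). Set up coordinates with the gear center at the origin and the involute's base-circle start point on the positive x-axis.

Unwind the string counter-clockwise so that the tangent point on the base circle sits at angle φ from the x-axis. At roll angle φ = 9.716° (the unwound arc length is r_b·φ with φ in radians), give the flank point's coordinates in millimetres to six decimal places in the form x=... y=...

x=60.334385 y=0.096412

pitch radius r_p = m·N/2 = 2.207·56/2 = 61.796000
base radius r_b = r_p·cos α = 61.796000·cos 15.718° = 59.485243
roll angle φ = 9.716° = 0.16957619 rad
x = r_b·(cos φ + φ·sin φ) = 59.485243·(0.98565638 + 0.16957619·0.16876463) = 60.334385
y = r_b·(sin φ − φ·cos φ) = 59.485243·(0.16876463 − 0.16957619·0.98565638) = 0.096412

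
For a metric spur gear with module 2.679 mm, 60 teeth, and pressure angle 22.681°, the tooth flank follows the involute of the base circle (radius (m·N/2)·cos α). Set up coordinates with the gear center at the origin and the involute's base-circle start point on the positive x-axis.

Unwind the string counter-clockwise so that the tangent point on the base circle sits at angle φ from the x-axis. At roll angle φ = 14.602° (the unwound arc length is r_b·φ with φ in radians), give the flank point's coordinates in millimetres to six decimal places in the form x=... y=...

pitch radius r_p = m·N/2 = 2.679·60/2 = 80.370000
base radius r_b = r_p·cos α = 80.370000·cos 22.681° = 74.154667
roll angle φ = 14.602° = 0.25485298 rad
x = r_b·(cos φ + φ·sin φ) = 74.154667·(0.96770037 + 0.25485298·0.25210314) = 76.523880
y = r_b·(sin φ − φ·cos φ) = 74.154667·(0.25210314 − 0.25485298·0.96770037) = 0.406502

x=76.523880 y=0.406502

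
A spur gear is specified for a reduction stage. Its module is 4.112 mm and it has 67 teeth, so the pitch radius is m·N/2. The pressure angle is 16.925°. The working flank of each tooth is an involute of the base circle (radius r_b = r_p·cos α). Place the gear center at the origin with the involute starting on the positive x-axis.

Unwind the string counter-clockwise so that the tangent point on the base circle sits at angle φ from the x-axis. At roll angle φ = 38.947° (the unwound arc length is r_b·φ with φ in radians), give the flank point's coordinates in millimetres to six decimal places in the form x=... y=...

pitch radius r_p = m·N/2 = 4.112·67/2 = 137.752000
base radius r_b = r_p·cos α = 137.752000·cos 16.925° = 131.785499
roll angle φ = 38.947° = 0.67975338 rad
x = r_b·(cos φ + φ·sin φ) = 131.785499·(0.77772777 + 0.67975338·0.62860124) = 158.804372
y = r_b·(sin φ − φ·cos φ) = 131.785499·(0.62860124 − 0.67975338·0.77772777) = 13.170401

x=158.804372 y=13.170401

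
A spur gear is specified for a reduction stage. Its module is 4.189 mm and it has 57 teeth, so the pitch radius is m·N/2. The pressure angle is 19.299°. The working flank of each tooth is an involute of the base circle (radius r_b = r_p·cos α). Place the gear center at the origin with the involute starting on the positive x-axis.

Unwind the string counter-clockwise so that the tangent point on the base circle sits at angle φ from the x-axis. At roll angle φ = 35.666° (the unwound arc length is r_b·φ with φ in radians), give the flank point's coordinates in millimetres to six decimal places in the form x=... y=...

pitch radius r_p = m·N/2 = 4.189·57/2 = 119.386500
base radius r_b = r_p·cos α = 119.386500·cos 19.299° = 112.677781
roll angle φ = 35.666° = 0.62248913 rad
x = r_b·(cos φ + φ·sin φ) = 112.677781·(0.81242966 + 0.62248913·0.58305921) = 132.438949
y = r_b·(sin φ − φ·cos φ) = 112.677781·(0.58305921 − 0.62248913·0.81242966) = 8.713437

x=132.438949 y=8.713437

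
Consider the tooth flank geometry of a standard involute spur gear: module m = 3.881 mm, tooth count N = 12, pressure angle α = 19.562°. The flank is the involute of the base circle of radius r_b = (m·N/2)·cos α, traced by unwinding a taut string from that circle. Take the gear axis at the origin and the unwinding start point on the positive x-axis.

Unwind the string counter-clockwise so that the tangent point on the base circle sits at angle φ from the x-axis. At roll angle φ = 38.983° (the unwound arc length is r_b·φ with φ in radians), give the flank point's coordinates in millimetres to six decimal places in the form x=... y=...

pitch radius r_p = m·N/2 = 3.881·12/2 = 23.286000
base radius r_b = r_p·cos α = 23.286000·cos 19.562° = 21.941926
roll angle φ = 38.983° = 0.68038170 rad
x = r_b·(cos φ + φ·sin φ) = 21.941926·(0.77733265 + 0.68038170·0.62908978) = 26.447784
y = r_b·(sin φ − φ·cos φ) = 21.941926·(0.62908978 − 0.68038170·0.77733265) = 2.198732

x=26.447784 y=2.198732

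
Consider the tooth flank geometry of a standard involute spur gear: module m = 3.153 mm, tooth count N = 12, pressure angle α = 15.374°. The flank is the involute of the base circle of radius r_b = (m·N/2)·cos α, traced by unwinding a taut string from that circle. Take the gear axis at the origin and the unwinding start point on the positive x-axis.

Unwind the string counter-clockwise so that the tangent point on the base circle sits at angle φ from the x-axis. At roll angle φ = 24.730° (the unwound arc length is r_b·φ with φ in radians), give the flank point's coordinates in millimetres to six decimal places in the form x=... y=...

pitch radius r_p = m·N/2 = 3.153·12/2 = 18.918000
base radius r_b = r_p·cos α = 18.918000·cos 15.374° = 18.241035
roll angle φ = 24.730° = 0.43161992 rad
x = r_b·(cos φ + φ·sin φ) = 18.241035·(0.90828926 + 0.43161992·0.41834271) = 19.861829
y = r_b·(sin φ − φ·cos φ) = 18.241035·(0.41834271 − 0.43161992·0.90828926) = 0.479866

x=19.861829 y=0.479866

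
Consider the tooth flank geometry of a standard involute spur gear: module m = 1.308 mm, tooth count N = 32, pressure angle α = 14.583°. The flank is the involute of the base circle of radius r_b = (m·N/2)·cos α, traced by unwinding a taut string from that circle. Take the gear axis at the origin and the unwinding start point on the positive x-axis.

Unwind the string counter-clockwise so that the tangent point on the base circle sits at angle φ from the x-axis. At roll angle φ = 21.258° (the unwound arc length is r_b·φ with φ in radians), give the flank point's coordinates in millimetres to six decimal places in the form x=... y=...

x=21.600214 y=0.340090

pitch radius r_p = m·N/2 = 1.308·32/2 = 20.928000
base radius r_b = r_p·cos α = 20.928000·cos 14.583° = 20.253782
roll angle φ = 21.258° = 0.37102209 rad
x = r_b·(cos φ + φ·sin φ) = 20.253782·(0.93195725 + 0.37102209·0.36256817) = 21.600214
y = r_b·(sin φ − φ·cos φ) = 20.253782·(0.36256817 − 0.37102209·0.93195725) = 0.340090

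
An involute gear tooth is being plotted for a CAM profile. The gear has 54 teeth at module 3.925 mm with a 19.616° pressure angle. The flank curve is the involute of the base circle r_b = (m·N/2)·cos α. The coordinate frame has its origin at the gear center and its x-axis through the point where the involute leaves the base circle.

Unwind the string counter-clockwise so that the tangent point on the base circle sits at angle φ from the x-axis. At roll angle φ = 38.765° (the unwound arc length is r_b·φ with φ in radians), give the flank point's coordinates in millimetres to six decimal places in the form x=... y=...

pitch radius r_p = m·N/2 = 3.925·54/2 = 105.975000
base radius r_b = r_p·cos α = 105.975000·cos 19.616° = 99.824607
roll angle φ = 38.765° = 0.67657688 rad
x = r_b·(cos φ + φ·sin φ) = 99.824607·(0.77972059 + 0.67657688·0.62612762) = 120.123349
y = r_b·(sin φ − φ·cos φ) = 99.824607·(0.62612762 − 0.67657688·0.77972059) = 9.841378

x=120.123349 y=9.841378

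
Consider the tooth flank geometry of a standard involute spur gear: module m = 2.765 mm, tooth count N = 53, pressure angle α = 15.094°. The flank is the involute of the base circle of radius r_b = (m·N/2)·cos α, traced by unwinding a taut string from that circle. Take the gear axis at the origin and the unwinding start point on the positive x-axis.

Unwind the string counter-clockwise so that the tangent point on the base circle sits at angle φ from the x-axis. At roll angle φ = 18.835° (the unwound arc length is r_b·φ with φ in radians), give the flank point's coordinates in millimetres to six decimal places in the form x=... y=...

pitch radius r_p = m·N/2 = 2.765·53/2 = 73.272500
base radius r_b = r_p·cos α = 73.272500·cos 15.094° = 70.744592
roll angle φ = 18.835° = 0.32873276 rad
x = r_b·(cos φ + φ·sin φ) = 70.744592·(0.94645222 + 0.32873276·0.32284391) = 74.464455
y = r_b·(sin φ − φ·cos φ) = 70.744592·(0.32284391 − 0.32873276·0.94645222) = 0.828706

x=74.464455 y=0.828706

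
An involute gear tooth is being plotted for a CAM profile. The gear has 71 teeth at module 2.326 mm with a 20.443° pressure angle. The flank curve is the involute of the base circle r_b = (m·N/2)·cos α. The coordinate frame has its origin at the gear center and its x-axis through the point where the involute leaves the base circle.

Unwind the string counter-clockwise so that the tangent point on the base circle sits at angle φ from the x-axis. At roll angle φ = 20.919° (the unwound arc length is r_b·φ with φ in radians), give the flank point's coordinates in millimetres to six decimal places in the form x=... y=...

pitch radius r_p = m·N/2 = 2.326·71/2 = 82.573000
base radius r_b = r_p·cos α = 82.573000·cos 20.443° = 77.372563
roll angle φ = 20.919° = 0.36510543 rad
x = r_b·(cos φ + φ·sin φ) = 77.372563·(0.93408612 + 0.36510543·0.35704777) = 82.358931
y = r_b·(sin φ − φ·cos φ) = 77.372563·(0.35704777 − 0.36510543·0.93408612) = 1.238569

x=82.358931 y=1.238569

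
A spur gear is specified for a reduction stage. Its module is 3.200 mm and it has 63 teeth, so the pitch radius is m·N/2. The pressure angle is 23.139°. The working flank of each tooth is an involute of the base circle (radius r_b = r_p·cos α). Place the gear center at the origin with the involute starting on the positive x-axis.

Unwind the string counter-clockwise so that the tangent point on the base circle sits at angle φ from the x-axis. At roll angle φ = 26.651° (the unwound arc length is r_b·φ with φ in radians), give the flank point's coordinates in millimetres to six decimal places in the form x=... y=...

x=102.182591 y=3.042731

pitch radius r_p = m·N/2 = 3.200·63/2 = 100.800000
base radius r_b = r_p·cos α = 100.800000·cos 23.139° = 92.691066
roll angle φ = 26.651° = 0.46514770 rad
x = r_b·(cos φ + φ·sin φ) = 92.691066·(0.89375532 + 0.46514770·0.44855481) = 102.182591
y = r_b·(sin φ − φ·cos φ) = 92.691066·(0.44855481 − 0.46514770·0.89375532) = 3.042731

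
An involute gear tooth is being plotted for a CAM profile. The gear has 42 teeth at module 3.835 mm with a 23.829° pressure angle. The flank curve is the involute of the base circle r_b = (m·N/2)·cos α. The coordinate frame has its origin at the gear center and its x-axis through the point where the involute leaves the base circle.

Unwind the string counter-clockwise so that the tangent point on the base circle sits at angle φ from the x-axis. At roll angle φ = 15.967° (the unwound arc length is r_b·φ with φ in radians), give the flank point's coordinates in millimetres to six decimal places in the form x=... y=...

pitch radius r_p = m·N/2 = 3.835·42/2 = 80.535000
base radius r_b = r_p·cos α = 80.535000·cos 23.829° = 73.669818
roll angle φ = 15.967° = 0.27867672 rad
x = r_b·(cos φ + φ·sin φ) = 73.669818·(0.96142029 + 0.27867672·0.27508366) = 76.475143
y = r_b·(sin φ − φ·cos φ) = 73.669818·(0.27508366 − 0.27867672·0.96142029) = 0.527344

x=76.475143 y=0.527344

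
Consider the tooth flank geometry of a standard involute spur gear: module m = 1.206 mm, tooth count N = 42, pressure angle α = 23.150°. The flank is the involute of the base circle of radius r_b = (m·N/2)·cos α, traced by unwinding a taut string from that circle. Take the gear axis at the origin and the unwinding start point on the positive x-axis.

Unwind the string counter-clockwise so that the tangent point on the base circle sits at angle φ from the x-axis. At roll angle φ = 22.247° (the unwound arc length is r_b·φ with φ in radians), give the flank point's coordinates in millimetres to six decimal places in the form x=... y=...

pitch radius r_p = m·N/2 = 1.206·42/2 = 25.326000
base radius r_b = r_p·cos α = 25.326000·cos 23.150° = 23.286719
roll angle φ = 22.247° = 0.38828340 rad
x = r_b·(cos φ + φ·sin φ) = 23.286719·(0.92556033 + 0.38828340·0.37860016) = 24.976508
y = r_b·(sin φ − φ·cos φ) = 23.286719·(0.37860016 − 0.38828340·0.92556033) = 0.447581

x=24.976508 y=0.447581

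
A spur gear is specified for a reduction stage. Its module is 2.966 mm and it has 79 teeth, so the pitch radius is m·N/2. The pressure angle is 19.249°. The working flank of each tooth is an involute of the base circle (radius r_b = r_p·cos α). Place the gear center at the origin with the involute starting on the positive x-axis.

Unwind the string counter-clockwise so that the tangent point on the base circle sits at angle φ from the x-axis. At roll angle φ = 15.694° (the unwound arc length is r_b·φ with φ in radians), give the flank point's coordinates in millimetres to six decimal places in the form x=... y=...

pitch radius r_p = m·N/2 = 2.966·79/2 = 117.157000
base radius r_b = r_p·cos α = 117.157000·cos 19.249° = 110.607311
roll angle φ = 15.694° = 0.27391197 rad
x = r_b·(cos φ + φ·sin φ) = 110.607311·(0.96272008 + 0.27391197·0.27049963) = 114.679117
y = r_b·(sin φ − φ·cos φ) = 110.607311·(0.27049963 − 0.27391197·0.96272008) = 0.752027

x=114.679117 y=0.752027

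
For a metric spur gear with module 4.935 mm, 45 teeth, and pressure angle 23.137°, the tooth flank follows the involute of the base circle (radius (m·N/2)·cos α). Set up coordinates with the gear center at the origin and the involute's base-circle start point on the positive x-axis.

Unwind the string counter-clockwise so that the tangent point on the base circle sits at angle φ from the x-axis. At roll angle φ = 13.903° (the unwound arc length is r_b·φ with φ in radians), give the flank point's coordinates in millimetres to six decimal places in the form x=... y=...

x=105.068465 y=0.483427

pitch radius r_p = m·N/2 = 4.935·45/2 = 111.037500
base radius r_b = r_p·cos α = 111.037500·cos 23.137° = 102.106526
roll angle φ = 13.903° = 0.24265313 rad
x = r_b·(cos φ + φ·sin φ) = 102.106526·(0.97070390 + 0.24265313·0.24027887) = 105.068465
y = r_b·(sin φ − φ·cos φ) = 102.106526·(0.24027887 − 0.24265313·0.97070390) = 0.483427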